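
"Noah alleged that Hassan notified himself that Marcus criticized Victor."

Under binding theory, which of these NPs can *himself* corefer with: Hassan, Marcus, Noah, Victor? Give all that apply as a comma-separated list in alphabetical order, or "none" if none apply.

Hassan

*himself* is a reflexive; Principle A requires it to be bound within its binding domain — the clause headed by 'notified'.
— Hassan: subject of the clause headed by 'notified'; c-commands the reflexive within its binding domain — allowed (Principle A).
— Marcus: subject of the clause headed by 'criticized'; does not c-command the reflexive — cannot bind it (Principle A).
— Noah: subject of the matrix clause; c-commands the reflexive but lies outside its binding domain — cannot bind it (Principle A).
— Victor: object of the clause headed by 'criticized'; does not c-command the reflexive — cannot bind it (Principle A).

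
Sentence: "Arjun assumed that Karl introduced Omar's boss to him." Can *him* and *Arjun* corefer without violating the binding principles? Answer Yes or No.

Yes

*Arjun* is an R-expression; Principle C requires it to be free (not bound by any c-commanding expression).
— him: second object of the clause headed by 'introduced'; the pronoun does not c-command the R-expression — coreference allowed.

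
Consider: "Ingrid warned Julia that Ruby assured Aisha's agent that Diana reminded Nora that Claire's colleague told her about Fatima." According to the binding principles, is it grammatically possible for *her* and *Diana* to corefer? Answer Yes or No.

*her* is a pronoun; Principle B requires it to be free in its binding domain — the clause headed by 'told'.
— Diana: subject of the clause headed by 'reminded'; c-commands the pronoun but lies outside its binding domain — allowed.

Yes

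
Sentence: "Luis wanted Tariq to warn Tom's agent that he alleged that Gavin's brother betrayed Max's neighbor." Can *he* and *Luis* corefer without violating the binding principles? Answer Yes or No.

Yes

*Luis* is an R-expression; Principle C requires it to be free (not bound by any c-commanding expression).
— he: subject of the clause headed by 'alleged'; the pronoun does not c-command the R-expression — coreference allowed.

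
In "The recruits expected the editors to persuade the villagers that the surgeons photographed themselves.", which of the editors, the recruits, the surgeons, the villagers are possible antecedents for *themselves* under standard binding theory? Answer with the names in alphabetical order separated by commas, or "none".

the surgeons

*themselves* is a reflexive; Principle A requires it to be bound within its binding domain — the clause headed by 'photographed'.
— the editors: subject of the clause headed by 'persuade'; c-commands the reflexive but lies outside its binding domain — cannot bind it (Principle A).
— the recruits: subject of the matrix clause; c-commands the reflexive but lies outside its binding domain — cannot bind it (Principle A).
— the surgeons: subject of the clause headed by 'photographed'; c-commands the reflexive within its binding domain — allowed (Principle A).
— the villagers: object of the clause headed by 'persuade'; c-commands the reflexive but lies outside its binding domain — cannot bind it (Principle A).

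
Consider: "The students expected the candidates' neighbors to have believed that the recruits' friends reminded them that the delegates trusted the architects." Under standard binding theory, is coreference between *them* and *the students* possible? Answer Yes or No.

Yes

*the students* is an R-expression; Principle C requires it to be free (not bound by any c-commanding expression).
— them: object of the clause headed by 'reminded'; the pronoun does not c-command the R-expression — coreference allowed.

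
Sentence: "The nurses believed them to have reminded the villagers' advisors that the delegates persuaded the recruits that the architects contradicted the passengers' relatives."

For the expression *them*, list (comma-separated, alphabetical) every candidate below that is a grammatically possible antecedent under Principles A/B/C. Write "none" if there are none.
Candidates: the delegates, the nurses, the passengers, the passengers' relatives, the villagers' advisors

*them* is a pronoun; Principle B requires it to be free in its binding domain — the matrix clause.
— the delegates: subject of the clause headed by 'persuaded'; is c-commanded by the pronoun; coreference would bind this R-expression — blocked (Principle C).
— the nurses: subject of the matrix clause; c-commands the pronoun within its binding domain — blocked (Principle B).
— the passengers: possessor inside the object DP of the clause headed by 'contradicted'; is c-commanded by the pronoun; coreference would bind this R-expression — blocked (Principle C).
— the passengers' relatives: object of the clause headed by 'contradicted'; is c-commanded by the pronoun; coreference would bind this R-expression — blocked (Principle C).
— the villagers' advisors: object of the clause headed by 'reminded'; is c-commanded by the pronoun; coreference would bind this R-expression — blocked (Principle C).

none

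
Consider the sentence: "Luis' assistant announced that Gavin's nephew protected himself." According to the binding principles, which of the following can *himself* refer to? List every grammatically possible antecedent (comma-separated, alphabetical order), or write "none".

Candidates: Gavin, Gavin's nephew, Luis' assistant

*himself* is a reflexive; Principle A requires it to be bound within its binding domain — the clause headed by 'protected'.
— Gavin: possessor inside the subject DP of the clause headed by 'protected'; does not c-command the reflexive — cannot bind it (Principle A).
— Gavin's nephew: subject of the clause headed by 'protected'; c-commands the reflexive within its binding domain — allowed (Principle A).
— Luis' assistant: subject of the matrix clause; c-commands the reflexive but lies outside its binding domain — cannot bind it (Principle A).

Gavin's nephew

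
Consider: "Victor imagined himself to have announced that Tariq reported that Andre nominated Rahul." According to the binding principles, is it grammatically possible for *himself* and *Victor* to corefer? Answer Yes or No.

Yes

*himself* is a reflexive; Principle A requires it to be bound within its binding domain — the matrix clause.
— Victor: subject of the matrix clause; c-commands the reflexive within its binding domain — allowed (Principle A).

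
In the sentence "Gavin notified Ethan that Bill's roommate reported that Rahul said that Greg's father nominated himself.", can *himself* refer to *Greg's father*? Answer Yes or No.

*himself* is a reflexive; Principle A requires it to be bound within its binding domain — the clause headed by 'nominated'.
— Greg's father: subject of the clause headed by 'nominated'; c-commands the reflexive within its binding domain — allowed (Principle A).

Yes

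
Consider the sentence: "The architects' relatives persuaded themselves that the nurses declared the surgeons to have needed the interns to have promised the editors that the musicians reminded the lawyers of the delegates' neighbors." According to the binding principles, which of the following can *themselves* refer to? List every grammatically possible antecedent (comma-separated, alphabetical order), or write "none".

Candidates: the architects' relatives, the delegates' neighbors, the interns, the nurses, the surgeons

the architects' relatives

*themselves* is a reflexive; Principle A requires it to be bound within its binding domain — the matrix clause.
— the architects' relatives: subject of the matrix clause; c-commands the reflexive within its binding domain — allowed (Principle A).
— the delegates' neighbors: second object of the clause headed by 'reminded'; does not c-command the reflexive — cannot bind it (Principle A).
— the interns: subject of the clause headed by 'promised'; does not c-command the reflexive — cannot bind it (Principle A).
— the nurses: subject of the clause headed by 'declared'; does not c-command the reflexive — cannot bind it (Principle A).
— the surgeons: subject of the clause headed by 'needed'; does not c-command the reflexive — cannot bind it (Principle A).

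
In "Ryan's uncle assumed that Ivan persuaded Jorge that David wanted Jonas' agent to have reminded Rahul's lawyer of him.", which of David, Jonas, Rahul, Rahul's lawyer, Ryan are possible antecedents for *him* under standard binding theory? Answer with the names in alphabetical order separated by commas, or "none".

*him* is a pronoun; Principle B requires it to be free in its binding domain — the clause headed by 'reminded'.
— David: subject of the clause headed by 'wanted'; c-commands the pronoun but lies outside its binding domain — allowed.
— Jonas: possessor inside the subject DP of the clause headed by 'reminded'; does not c-command the pronoun — Principle B does not apply; allowed.
— Rahul: possessor inside the object DP of the clause headed by 'reminded'; does not c-command the pronoun — Principle B does not apply; allowed.
— Rahul's lawyer: object of the clause headed by 'reminded'; c-commands the pronoun within its binding domain — blocked (Principle B).
— Ryan: possessor inside the subject DP of the matrix clause; does not c-command the pronoun — Principle B does not apply; allowed.

David, Jonas, Rahul, Ryan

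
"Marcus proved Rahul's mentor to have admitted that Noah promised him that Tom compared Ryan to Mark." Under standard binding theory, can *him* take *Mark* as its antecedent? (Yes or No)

*him* is a pronoun; Principle B requires it to be free in its binding domain — the clause headed by 'promised'.
— Mark: second object of the clause headed by 'compared'; is c-commanded by the pronoun; coreference would bind this R-expression — blocked (Principle C).

No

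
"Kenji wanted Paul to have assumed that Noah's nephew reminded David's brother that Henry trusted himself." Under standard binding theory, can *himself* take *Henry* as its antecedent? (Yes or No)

*himself* is a reflexive; Principle A requires it to be bound within its binding domain — the clause headed by 'trusted'.
— Henry: subject of the clause headed by 'trusted'; c-commands the reflexive within its binding domain — allowed (Principle A).

Yes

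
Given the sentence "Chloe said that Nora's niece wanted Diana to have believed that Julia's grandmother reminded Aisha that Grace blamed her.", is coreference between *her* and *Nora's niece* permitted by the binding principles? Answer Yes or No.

*her* is a pronoun; Principle B requires it to be free in its binding domain — the clause headed by 'blamed'.
— Nora's niece: subject of the clause headed by 'wanted'; c-commands the pronoun but lies outside its binding domain — allowed.

Yes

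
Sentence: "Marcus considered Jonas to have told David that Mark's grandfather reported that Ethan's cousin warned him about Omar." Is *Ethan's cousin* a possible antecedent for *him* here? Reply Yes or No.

*him* is a pronoun; Principle B requires it to be free in its binding domain — the clause headed by 'warned'.
— Ethan's cousin: subject of the clause headed by 'warned'; c-commands the pronoun within its binding domain — blocked (Principle B).

No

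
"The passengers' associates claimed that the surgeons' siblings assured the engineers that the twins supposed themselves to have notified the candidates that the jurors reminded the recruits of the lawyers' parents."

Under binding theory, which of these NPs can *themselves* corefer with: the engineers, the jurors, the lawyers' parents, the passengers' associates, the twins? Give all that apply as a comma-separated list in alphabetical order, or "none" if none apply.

the twins

*themselves* is a reflexive; Principle A requires it to be bound within its binding domain — the clause headed by 'supposed'.
— the engineers: object of the clause headed by 'assured'; c-commands the reflexive but lies outside its binding domain — cannot bind it (Principle A).
— the jurors: subject of the clause headed by 'reminded'; does not c-command the reflexive — cannot bind it (Principle A).
— the lawyers' parents: second object of the clause headed by 'reminded'; does not c-command the reflexive — cannot bind it (Principle A).
— the passengers' associates: subject of the matrix clause; c-commands the reflexive but lies outside its binding domain — cannot bind it (Principle A).
— the twins: subject of the clause headed by 'supposed'; c-commands the reflexive within its binding domain — allowed (Principle A).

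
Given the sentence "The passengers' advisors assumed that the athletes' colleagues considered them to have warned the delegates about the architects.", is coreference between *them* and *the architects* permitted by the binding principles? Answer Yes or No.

No

*them* is a pronoun; Principle B requires it to be free in its binding domain — the clause headed by 'considered'.
— the architects: second object of the clause headed by 'warned'; is c-commanded by the pronoun; coreference would bind this R-expression — blocked (Principle C).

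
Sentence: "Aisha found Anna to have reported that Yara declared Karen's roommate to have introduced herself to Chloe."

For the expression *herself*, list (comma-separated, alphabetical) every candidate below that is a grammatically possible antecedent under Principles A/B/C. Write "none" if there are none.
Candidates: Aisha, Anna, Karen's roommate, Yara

Karen's roommate

*herself* is a reflexive; Principle A requires it to be bound within its binding domain — the clause headed by 'introduced'.
— Aisha: subject of the matrix clause; c-commands the reflexive but lies outside its binding domain — cannot bind it (Principle A).
— Anna: subject of the clause headed by 'reported'; c-commands the reflexive but lies outside its binding domain — cannot bind it (Principle A).
— Karen's roommate: subject of the clause headed by 'introduced'; c-commands the reflexive within its binding domain — allowed (Principle A).
— Yara: subject of the clause headed by 'declared'; c-commands the reflexive but lies outside its binding domain — cannot bind it (Principle A).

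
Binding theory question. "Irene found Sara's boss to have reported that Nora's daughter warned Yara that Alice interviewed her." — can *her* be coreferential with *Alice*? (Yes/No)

*her* is a pronoun; Principle B requires it to be free in its binding domain — the clause headed by 'interviewed'.
— Alice: subject of the clause headed by 'interviewed'; c-commands the pronoun within its binding domain — blocked (Principle B).

No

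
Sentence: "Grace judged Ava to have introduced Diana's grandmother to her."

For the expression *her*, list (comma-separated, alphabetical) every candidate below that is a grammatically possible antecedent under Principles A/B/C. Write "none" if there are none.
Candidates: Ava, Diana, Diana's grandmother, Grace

*her* is a pronoun; Principle B requires it to be free in its binding domain — the clause headed by 'introduced'.
— Ava: subject of the clause headed by 'introduced'; c-commands the pronoun within its binding domain — blocked (Principle B).
— Diana: possessor inside the object DP of the clause headed by 'introduced'; does not c-command the pronoun — Principle B does not apply; allowed.
— Diana's grandmother: object of the clause headed by 'introduced'; c-commands the pronoun within its binding domain — blocked (Principle B).
— Grace: subject of the matrix clause; c-commands the pronoun but lies outside its binding domain — allowed.

Diana, Grace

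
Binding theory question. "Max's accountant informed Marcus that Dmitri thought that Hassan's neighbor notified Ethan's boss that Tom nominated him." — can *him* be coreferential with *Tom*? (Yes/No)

*him* is a pronoun; Principle B requires it to be free in its binding domain — the clause headed by 'nominated'.
— Tom: subject of the clause headed by 'nominated'; c-commands the pronoun within its binding domain — blocked (Principle B).

No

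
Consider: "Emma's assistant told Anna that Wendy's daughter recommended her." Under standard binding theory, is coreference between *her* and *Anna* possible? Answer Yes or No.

*Anna* is an R-expression; Principle C requires it to be free (not bound by any c-commanding expression).
— her: object of the clause headed by 'recommended'; the pronoun does not c-command the R-expression — coreference allowed.

Yes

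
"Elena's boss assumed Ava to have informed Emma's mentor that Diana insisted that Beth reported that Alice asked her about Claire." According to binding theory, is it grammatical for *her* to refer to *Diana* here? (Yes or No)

*Diana* is an R-expression; Principle C requires it to be free (not bound by any c-commanding expression).
— her: object of the clause headed by 'asked'; the pronoun does not c-command the R-expression — coreference allowed.

Yes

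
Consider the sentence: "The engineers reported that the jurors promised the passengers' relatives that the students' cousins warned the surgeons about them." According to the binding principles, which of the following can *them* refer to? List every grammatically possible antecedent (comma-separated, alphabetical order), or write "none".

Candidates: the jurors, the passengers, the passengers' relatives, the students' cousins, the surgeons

the jurors, the passengers, the passengers' relatives

*them* is a pronoun; Principle B requires it to be free in its binding domain — the clause headed by 'warned'.
— the jurors: subject of the clause headed by 'promised'; c-commands the pronoun but lies outside its binding domain — allowed.
— the passengers: possessor inside the object DP of the clause headed by 'promised'; does not c-command the pronoun — Principle B does not apply; allowed.
— the passengers' relatives: object of the clause headed by 'promised'; c-commands the pronoun but lies outside its binding domain — allowed.
— the students' cousins: subject of the clause headed by 'warned'; c-commands the pronoun within its binding domain — blocked (Principle B).
— the surgeons: object of the clause headed by 'warned'; c-commands the pronoun within its binding domain — blocked (Principle B).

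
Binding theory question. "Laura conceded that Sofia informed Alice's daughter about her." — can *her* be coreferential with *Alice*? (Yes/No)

*her* is a pronoun; Principle B requires it to be free in its binding domain — the clause headed by 'informed'.
— Alice: possessor inside the object DP of the clause headed by 'informed'; does not c-command the pronoun — Principle B does not apply; allowed.

Yes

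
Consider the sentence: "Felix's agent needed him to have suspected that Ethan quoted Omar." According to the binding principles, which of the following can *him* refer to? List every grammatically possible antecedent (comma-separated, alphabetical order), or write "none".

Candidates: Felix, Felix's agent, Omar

Felix

*him* is a pronoun; Principle B requires it to be free in its binding domain — the matrix clause.
— Felix: possessor inside the subject DP of the matrix clause; does not c-command the pronoun — Principle B does not apply; allowed.
— Felix's agent: subject of the matrix clause; c-commands the pronoun within its binding domain — blocked (Principle B).
— Omar: object of the clause headed by 'quoted'; is c-commanded by the pronoun; coreference would bind this R-expression — blocked (Principle C).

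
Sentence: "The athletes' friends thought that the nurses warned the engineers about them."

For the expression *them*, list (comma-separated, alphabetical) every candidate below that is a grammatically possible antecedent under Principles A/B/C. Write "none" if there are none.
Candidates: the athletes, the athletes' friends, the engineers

*them* is a pronoun; Principle B requires it to be free in its binding domain — the clause headed by 'warned'.
— the athletes: possessor inside the subject DP of the matrix clause; does not c-command the pronoun — Principle B does not apply; allowed.
— the athletes' friends: subject of the matrix clause; c-commands the pronoun but lies outside its binding domain — allowed.
— the engineers: object of the clause headed by 'warned'; c-commands the pronoun within its binding domain — blocked (Principle B).

the athletes, the athletes' friends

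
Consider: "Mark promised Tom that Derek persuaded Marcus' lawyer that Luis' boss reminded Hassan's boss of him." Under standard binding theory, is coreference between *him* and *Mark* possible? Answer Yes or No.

*Mark* is an R-expression; Principle C requires it to be free (not bound by any c-commanding expression).
— him: second object of the clause headed by 'reminded'; the pronoun does not c-command the R-expression — coreference allowed.

Yes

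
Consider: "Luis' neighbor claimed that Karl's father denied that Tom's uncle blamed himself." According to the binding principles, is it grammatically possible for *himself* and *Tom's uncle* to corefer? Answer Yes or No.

*himself* is a reflexive; Principle A requires it to be bound within its binding domain — the clause headed by 'blamed'.
— Tom's uncle: subject of the clause headed by 'blamed'; c-commands the reflexive within its binding domain — allowed (Principle A).

Yes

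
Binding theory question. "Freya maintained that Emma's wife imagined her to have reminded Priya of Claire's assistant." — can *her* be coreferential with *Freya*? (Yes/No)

*her* is a pronoun; Principle B requires it to be free in its binding domain — the clause headed by 'imagined'.
— Freya: subject of the matrix clause; c-commands the pronoun but lies outside its binding domain — allowed.

Yes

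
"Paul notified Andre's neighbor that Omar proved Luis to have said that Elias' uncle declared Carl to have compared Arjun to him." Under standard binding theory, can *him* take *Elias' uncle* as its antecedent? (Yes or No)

*him* is a pronoun; Principle B requires it to be free in its binding domain — the clause headed by 'compared'.
— Elias' uncle: subject of the clause headed by 'declared'; c-commands the pronoun but lies outside its binding domain — allowed.

Yes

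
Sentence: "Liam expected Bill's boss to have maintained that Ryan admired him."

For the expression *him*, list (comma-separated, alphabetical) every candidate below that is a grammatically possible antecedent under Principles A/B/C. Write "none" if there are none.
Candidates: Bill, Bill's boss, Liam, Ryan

*him* is a pronoun; Principle B requires it to be free in its binding domain — the clause headed by 'admired'.
— Bill: possessor inside the subject DP of the clause headed by 'maintained'; does not c-command the pronoun — Principle B does not apply; allowed.
— Bill's boss: subject of the clause headed by 'maintained'; c-commands the pronoun but lies outside its binding domain — allowed.
— Liam: subject of the matrix clause; c-commands the pronoun but lies outside its binding domain — allowed.
— Ryan: subject of the clause headed by 'admired'; c-commands the pronoun within its binding domain — blocked (Principle B).

Bill, Bill's boss, Liam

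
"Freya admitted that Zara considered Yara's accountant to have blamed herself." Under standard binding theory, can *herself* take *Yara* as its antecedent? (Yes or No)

No

*herself* is a reflexive; Principle A requires it to be bound within its binding domain — the clause headed by 'blamed'.
— Yara: possessor inside the subject DP of the clause headed by 'blamed'; does not c-command the reflexive — cannot bind it (Principle A).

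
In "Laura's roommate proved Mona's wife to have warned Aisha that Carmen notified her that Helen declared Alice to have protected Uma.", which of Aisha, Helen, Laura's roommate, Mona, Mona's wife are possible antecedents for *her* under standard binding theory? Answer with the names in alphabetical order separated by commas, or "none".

Aisha, Laura's roommate, Mona, Mona's wife

*her* is a pronoun; Principle B requires it to be free in its binding domain — the clause headed by 'notified'.
— Aisha: object of the clause headed by 'warned'; c-commands the pronoun but lies outside its binding domain — allowed.
— Helen: subject of the clause headed by 'declared'; is c-commanded by the pronoun; coreference would bind this R-expression — blocked (Principle C).
— Laura's roommate: subject of the matrix clause; c-commands the pronoun but lies outside its binding domain — allowed.
— Mona: possessor inside the subject DP of the clause headed by 'warned'; does not c-command the pronoun — Principle B does not apply; allowed.
— Mona's wife: subject of the clause headed by 'warned'; c-commands the pronoun but lies outside its binding domain — allowed.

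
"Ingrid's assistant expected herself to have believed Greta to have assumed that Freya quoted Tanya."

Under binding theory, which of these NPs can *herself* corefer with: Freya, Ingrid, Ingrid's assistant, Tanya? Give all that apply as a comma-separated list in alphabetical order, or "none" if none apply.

Ingrid's assistant

*herself* is a reflexive; Principle A requires it to be bound within its binding domain — the matrix clause.
— Freya: subject of the clause headed by 'quoted'; does not c-command the reflexive — cannot bind it (Principle A).
— Ingrid: possessor inside the subject DP of the matrix clause; does not c-command the reflexive — cannot bind it (Principle A).
— Ingrid's assistant: subject of the matrix clause; c-commands the reflexive within its binding domain — allowed (Principle A).
— Tanya: object of the clause headed by 'quoted'; does not c-command the reflexive — cannot bind it (Principle A).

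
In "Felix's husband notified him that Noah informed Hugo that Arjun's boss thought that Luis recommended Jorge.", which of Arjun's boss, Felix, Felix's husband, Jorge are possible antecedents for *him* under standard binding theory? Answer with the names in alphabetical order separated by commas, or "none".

*him* is a pronoun; Principle B requires it to be free in its binding domain — the matrix clause.
— Arjun's boss: subject of the clause headed by 'thought'; is c-commanded by the pronoun; coreference would bind this R-expression — blocked (Principle C).
— Felix: possessor inside the subject DP of the matrix clause; does not c-command the pronoun — Principle B does not apply; allowed.
— Felix's husband: subject of the matrix clause; c-commands the pronoun within its binding domain — blocked (Principle B).
— Jorge: object of the clause headed by 'recommended'; is c-commanded by the pronoun; coreference would bind this R-expression — blocked (Principle C).

Felix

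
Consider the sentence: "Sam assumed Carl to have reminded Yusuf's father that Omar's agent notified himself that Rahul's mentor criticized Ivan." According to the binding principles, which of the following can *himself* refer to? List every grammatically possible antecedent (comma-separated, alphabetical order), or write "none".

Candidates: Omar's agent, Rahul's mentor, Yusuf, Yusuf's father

Omar's agent

*himself* is a reflexive; Principle A requires it to be bound within its binding domain — the clause headed by 'notified'.
— Omar's agent: subject of the clause headed by 'notified'; c-commands the reflexive within its binding domain — allowed (Principle A).
— Rahul's mentor: subject of the clause headed by 'criticized'; does not c-command the reflexive — cannot bind it (Principle A).
— Yusuf: possessor inside the object DP of the clause headed by 'reminded'; does not c-command the reflexive — cannot bind it (Principle A).
— Yusuf's father: object of the clause headed by 'reminded'; c-commands the reflexive but lies outside its binding domain — cannot bind it (Principle A).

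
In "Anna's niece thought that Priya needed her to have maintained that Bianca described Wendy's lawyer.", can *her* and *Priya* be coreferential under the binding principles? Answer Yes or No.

*Priya* is an R-expression; Principle C requires it to be free (not bound by any c-commanding expression).
— her: subject of the clause headed by 'maintained'; the R-expression locally c-commands the pronoun — coreference blocked (Principle B on the pronoun).

No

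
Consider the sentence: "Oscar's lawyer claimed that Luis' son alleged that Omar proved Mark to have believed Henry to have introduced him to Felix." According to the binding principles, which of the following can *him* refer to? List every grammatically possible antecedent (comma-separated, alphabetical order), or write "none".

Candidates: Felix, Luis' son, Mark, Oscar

Luis' son, Mark, Oscar

*him* is a pronoun; Principle B requires it to be free in its binding domain — the clause headed by 'introduced'.
— Felix: second object of the clause headed by 'introduced'; is c-commanded by the pronoun; coreference would bind this R-expression — blocked (Principle C).
— Luis' son: subject of the clause headed by 'alleged'; c-commands the pronoun but lies outside its binding domain — allowed.
— Mark: subject of the clause headed by 'believed'; c-commands the pronoun but lies outside its binding domain — allowed.
— Oscar: possessor inside the subject DP of the matrix clause; does not c-command the pronoun — Principle B does not apply; allowed.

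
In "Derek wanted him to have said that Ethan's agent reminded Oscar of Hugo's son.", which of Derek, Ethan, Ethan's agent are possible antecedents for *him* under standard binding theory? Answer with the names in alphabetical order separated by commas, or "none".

none

*him* is a pronoun; Principle B requires it to be free in its binding domain — the matrix clause.
— Derek: subject of the matrix clause; c-commands the pronoun within its binding domain — blocked (Principle B).
— Ethan: possessor inside the subject DP of the clause headed by 'reminded'; is c-commanded by the pronoun; coreference would bind this R-expression — blocked (Principle C).
— Ethan's agent: subject of the clause headed by 'reminded'; is c-commanded by the pronoun; coreference would bind this R-expression — blocked (Principle C).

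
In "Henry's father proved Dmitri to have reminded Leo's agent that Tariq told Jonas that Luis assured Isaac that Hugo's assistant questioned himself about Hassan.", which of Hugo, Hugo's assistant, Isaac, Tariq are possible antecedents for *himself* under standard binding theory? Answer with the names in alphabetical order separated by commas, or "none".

Hugo's assistant

*himself* is a reflexive; Principle A requires it to be bound within its binding domain — the clause headed by 'questioned'.
— Hugo: possessor inside the subject DP of the clause headed by 'questioned'; does not c-command the reflexive — cannot bind it (Principle A).
— Hugo's assistant: subject of the clause headed by 'questioned'; c-commands the reflexive within its binding domain — allowed (Principle A).
— Isaac: object of the clause headed by 'assured'; c-commands the reflexive but lies outside its binding domain — cannot bind it (Principle A).
— Tariq: subject of the clause headed by 'told'; c-commands the reflexive but lies outside its binding domain — cannot bind it (Principle A).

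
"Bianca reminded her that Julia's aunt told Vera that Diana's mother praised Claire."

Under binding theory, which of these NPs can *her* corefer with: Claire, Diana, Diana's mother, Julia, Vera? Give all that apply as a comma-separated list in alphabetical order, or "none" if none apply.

*her* is a pronoun; Principle B requires it to be free in its binding domain — the matrix clause.
— Claire: object of the clause headed by 'praised'; is c-commanded by the pronoun; coreference would bind this R-expression — blocked (Principle C).
— Diana: possessor inside the subject DP of the clause headed by 'praised'; is c-commanded by the pronoun; coreference would bind this R-expression — blocked (Principle C).
— Diana's mother: subject of the clause headed by 'praised'; is c-commanded by the pronoun; coreference would bind this R-expression — blocked (Principle C).
— Julia: possessor inside the subject DP of the clause headed by 'told'; is c-commanded by the pronoun; coreference would bind this R-expression — blocked (Principle C).
— Vera: object of the clause headed by 'told'; is c-commanded by the pronoun; coreference would bind this R-expression — blocked (Principle C).

none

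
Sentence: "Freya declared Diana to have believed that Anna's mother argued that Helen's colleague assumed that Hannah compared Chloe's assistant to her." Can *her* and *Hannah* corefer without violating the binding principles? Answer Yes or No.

*Hannah* is an R-expression; Principle C requires it to be free (not bound by any c-commanding expression).
— her: second object of the clause headed by 'compared'; the R-expression locally c-commands the pronoun — coreference blocked (Principle B on the pronoun).

No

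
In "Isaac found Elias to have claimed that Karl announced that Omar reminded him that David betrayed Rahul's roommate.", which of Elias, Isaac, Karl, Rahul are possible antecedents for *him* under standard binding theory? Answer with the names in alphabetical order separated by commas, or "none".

*him* is a pronoun; Principle B requires it to be free in its binding domain — the clause headed by 'reminded'.
— Elias: subject of the clause headed by 'claimed'; c-commands the pronoun but lies outside its binding domain — allowed.
— Isaac: subject of the matrix clause; c-commands the pronoun but lies outside its binding domain — allowed.
— Karl: subject of the clause headed by 'announced'; c-commands the pronoun but lies outside its binding domain — allowed.
— Rahul: possessor inside the object DP of the clause headed by 'betrayed'; is c-commanded by the pronoun; coreference would bind this R-expression — blocked (Principle C).

Elias, Isaac, Karl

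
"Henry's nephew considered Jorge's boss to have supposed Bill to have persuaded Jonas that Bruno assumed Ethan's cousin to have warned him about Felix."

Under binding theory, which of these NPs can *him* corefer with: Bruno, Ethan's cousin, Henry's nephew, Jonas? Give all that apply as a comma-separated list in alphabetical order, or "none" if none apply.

Bruno, Henry's nephew, Jonas

*him* is a pronoun; Principle B requires it to be free in its binding domain — the clause headed by 'warned'.
— Bruno: subject of the clause headed by 'assumed'; c-commands the pronoun but lies outside its binding domain — allowed.
— Ethan's cousin: subject of the clause headed by 'warned'; c-commands the pronoun within its binding domain — blocked (Principle B).
— Henry's nephew: subject of the matrix clause; c-commands the pronoun but lies outside its binding domain — allowed.
— Jonas: object of the clause headed by 'persuaded'; c-commands the pronoun but lies outside its binding domain — allowed.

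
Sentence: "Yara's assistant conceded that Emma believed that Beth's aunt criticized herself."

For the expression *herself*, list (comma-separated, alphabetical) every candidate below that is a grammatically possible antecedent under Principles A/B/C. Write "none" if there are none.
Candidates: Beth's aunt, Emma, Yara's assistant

*herself* is a reflexive; Principle A requires it to be bound within its binding domain — the clause headed by 'criticized'.
— Beth's aunt: subject of the clause headed by 'criticized'; c-commands the reflexive within its binding domain — allowed (Principle A).
— Emma: subject of the clause headed by 'believed'; c-commands the reflexive but lies outside its binding domain — cannot bind it (Principle A).
— Yara's assistant: subject of the matrix clause; c-commands the reflexive but lies outside its binding domain — cannot bind it (Principle A).

Beth's aunt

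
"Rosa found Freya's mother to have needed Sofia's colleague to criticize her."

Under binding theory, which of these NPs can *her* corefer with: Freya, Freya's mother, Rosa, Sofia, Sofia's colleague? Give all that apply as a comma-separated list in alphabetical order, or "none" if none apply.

Freya, Freya's mother, Rosa, Sofia

*her* is a pronoun; Principle B requires it to be free in its binding domain — the clause headed by 'criticize'.
— Freya: possessor inside the subject DP of the clause headed by 'needed'; does not c-command the pronoun — Principle B does not apply; allowed.
— Freya's mother: subject of the clause headed by 'needed'; c-commands the pronoun but lies outside its binding domain — allowed.
— Rosa: subject of the matrix clause; c-commands the pronoun but lies outside its binding domain — allowed.
— Sofia: possessor inside the subject DP of the clause headed by 'criticize'; does not c-command the pronoun — Principle B does not apply; allowed.
— Sofia's colleague: subject of the clause headed by 'criticize'; c-commands the pronoun within its binding domain — blocked (Principle B).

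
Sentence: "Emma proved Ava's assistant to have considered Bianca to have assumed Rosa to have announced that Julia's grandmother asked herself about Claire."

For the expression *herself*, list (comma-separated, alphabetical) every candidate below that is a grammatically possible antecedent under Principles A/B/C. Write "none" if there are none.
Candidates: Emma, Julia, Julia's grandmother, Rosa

Julia's grandmother

*herself* is a reflexive; Principle A requires it to be bound within its binding domain — the clause headed by 'asked'.
— Emma: subject of the matrix clause; c-commands the reflexive but lies outside its binding domain — cannot bind it (Principle A).
— Julia: possessor inside the subject DP of the clause headed by 'asked'; does not c-command the reflexive — cannot bind it (Principle A).
— Julia's grandmother: subject of the clause headed by 'asked'; c-commands the reflexive within its binding domain — allowed (Principle A).
— Rosa: subject of the clause headed by 'announced'; c-commands the reflexive but lies outside its binding domain — cannot bind it (Principle A).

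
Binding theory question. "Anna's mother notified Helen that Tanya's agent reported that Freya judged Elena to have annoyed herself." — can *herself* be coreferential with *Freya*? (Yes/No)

*herself* is a reflexive; Principle A requires it to be bound within its binding domain — the clause headed by 'annoyed'.
— Freya: subject of the clause headed by 'judged'; c-commands the reflexive but lies outside its binding domain — cannot bind it (Principle A).

No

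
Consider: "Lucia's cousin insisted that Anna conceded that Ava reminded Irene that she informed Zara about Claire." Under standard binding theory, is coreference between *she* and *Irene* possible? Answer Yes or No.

*Irene* is an R-expression; Principle C requires it to be free (not bound by any c-commanding expression).
— she: subject of the clause headed by 'informed'; the pronoun does not c-command the R-expression — coreference allowed.

Yes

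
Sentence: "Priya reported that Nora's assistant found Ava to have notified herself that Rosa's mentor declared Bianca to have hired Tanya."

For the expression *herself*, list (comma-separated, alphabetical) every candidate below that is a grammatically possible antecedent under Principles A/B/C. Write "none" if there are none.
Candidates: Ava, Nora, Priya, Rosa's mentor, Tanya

Ava

*herself* is a reflexive; Principle A requires it to be bound within its binding domain — the clause headed by 'notified'.
— Ava: subject of the clause headed by 'notified'; c-commands the reflexive within its binding domain — allowed (Principle A).
— Nora: possessor inside the subject DP of the clause headed by 'found'; does not c-command the reflexive — cannot bind it (Principle A).
— Priya: subject of the matrix clause; c-commands the reflexive but lies outside its binding domain — cannot bind it (Principle A).
— Rosa's mentor: subject of the clause headed by 'declared'; does not c-command the reflexive — cannot bind it (Principle A).
— Tanya: object of the clause headed by 'hired'; does not c-command the reflexive — cannot bind it (Principle A).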